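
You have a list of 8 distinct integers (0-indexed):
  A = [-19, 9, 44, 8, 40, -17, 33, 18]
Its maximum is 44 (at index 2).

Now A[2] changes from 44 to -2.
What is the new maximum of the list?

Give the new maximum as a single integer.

Old max = 44 (at index 2)
Change: A[2] 44 -> -2
Changed element WAS the max -> may need rescan.
  Max of remaining elements: 40
  New max = max(-2, 40) = 40

Answer: 40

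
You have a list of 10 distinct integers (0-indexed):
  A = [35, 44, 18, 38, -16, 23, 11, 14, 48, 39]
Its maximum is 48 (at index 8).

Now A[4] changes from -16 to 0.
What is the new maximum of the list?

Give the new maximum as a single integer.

Old max = 48 (at index 8)
Change: A[4] -16 -> 0
Changed element was NOT the old max.
  New max = max(old_max, new_val) = max(48, 0) = 48

Answer: 48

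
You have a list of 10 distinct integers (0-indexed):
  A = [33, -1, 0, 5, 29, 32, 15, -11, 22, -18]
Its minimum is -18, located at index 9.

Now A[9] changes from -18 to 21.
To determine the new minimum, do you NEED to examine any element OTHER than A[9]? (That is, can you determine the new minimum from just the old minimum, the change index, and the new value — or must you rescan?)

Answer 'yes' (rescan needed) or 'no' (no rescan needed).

Answer: yes

Derivation:
Old min = -18 at index 9
Change at index 9: -18 -> 21
Index 9 WAS the min and new value 21 > old min -18. Must rescan other elements to find the new min.
Needs rescan: yes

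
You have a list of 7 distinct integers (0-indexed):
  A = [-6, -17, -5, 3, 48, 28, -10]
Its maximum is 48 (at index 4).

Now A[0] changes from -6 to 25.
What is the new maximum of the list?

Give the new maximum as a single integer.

Answer: 48

Derivation:
Old max = 48 (at index 4)
Change: A[0] -6 -> 25
Changed element was NOT the old max.
  New max = max(old_max, new_val) = max(48, 25) = 48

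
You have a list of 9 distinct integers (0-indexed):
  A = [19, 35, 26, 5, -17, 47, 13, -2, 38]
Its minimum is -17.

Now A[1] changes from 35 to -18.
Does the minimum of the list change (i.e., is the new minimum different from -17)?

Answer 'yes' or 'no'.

Answer: yes

Derivation:
Old min = -17
Change: A[1] 35 -> -18
Changed element was NOT the min; min changes only if -18 < -17.
New min = -18; changed? yes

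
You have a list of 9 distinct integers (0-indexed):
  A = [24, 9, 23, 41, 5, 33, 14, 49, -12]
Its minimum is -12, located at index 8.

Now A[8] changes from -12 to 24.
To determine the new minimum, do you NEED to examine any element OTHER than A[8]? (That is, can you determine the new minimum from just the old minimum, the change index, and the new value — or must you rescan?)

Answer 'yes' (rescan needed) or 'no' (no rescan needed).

Old min = -12 at index 8
Change at index 8: -12 -> 24
Index 8 WAS the min and new value 24 > old min -12. Must rescan other elements to find the new min.
Needs rescan: yes

Answer: yes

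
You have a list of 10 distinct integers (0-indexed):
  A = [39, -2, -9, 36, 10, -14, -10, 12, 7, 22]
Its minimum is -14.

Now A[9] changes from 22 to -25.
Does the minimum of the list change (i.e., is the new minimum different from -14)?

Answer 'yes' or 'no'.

Old min = -14
Change: A[9] 22 -> -25
Changed element was NOT the min; min changes only if -25 < -14.
New min = -25; changed? yes

Answer: yes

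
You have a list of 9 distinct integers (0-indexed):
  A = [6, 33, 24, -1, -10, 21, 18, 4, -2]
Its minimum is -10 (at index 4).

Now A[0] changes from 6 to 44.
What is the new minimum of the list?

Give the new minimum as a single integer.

Answer: -10

Derivation:
Old min = -10 (at index 4)
Change: A[0] 6 -> 44
Changed element was NOT the old min.
  New min = min(old_min, new_val) = min(-10, 44) = -10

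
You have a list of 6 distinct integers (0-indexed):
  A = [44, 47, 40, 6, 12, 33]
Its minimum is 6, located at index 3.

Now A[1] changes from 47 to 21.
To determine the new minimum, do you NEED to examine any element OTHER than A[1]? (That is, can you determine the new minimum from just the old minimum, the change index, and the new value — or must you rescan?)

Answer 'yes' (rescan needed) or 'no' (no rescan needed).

Old min = 6 at index 3
Change at index 1: 47 -> 21
Index 1 was NOT the min. New min = min(6, 21). No rescan of other elements needed.
Needs rescan: no

Answer: no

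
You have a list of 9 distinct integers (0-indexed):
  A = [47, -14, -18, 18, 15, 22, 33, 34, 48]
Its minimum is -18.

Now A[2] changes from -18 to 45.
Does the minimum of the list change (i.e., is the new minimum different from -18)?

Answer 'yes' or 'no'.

Old min = -18
Change: A[2] -18 -> 45
Changed element was the min; new min must be rechecked.
New min = -14; changed? yes

Answer: yes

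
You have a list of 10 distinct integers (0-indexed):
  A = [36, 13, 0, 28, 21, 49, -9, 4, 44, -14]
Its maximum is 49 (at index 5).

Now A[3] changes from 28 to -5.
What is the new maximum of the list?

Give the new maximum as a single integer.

Answer: 49

Derivation:
Old max = 49 (at index 5)
Change: A[3] 28 -> -5
Changed element was NOT the old max.
  New max = max(old_max, new_val) = max(49, -5) = 49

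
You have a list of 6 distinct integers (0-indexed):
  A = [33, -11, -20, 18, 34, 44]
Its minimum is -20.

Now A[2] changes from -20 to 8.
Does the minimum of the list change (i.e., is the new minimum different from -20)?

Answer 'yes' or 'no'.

Answer: yes

Derivation:
Old min = -20
Change: A[2] -20 -> 8
Changed element was the min; new min must be rechecked.
New min = -11; changed? yes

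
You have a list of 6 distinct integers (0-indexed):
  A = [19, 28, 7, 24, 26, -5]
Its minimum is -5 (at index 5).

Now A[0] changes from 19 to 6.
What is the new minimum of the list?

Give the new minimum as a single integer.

Answer: -5

Derivation:
Old min = -5 (at index 5)
Change: A[0] 19 -> 6
Changed element was NOT the old min.
  New min = min(old_min, new_val) = min(-5, 6) = -5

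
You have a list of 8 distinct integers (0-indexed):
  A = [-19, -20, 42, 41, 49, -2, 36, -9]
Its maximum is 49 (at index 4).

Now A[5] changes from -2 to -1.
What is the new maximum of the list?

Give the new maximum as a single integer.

Old max = 49 (at index 4)
Change: A[5] -2 -> -1
Changed element was NOT the old max.
  New max = max(old_max, new_val) = max(49, -1) = 49

Answer: 49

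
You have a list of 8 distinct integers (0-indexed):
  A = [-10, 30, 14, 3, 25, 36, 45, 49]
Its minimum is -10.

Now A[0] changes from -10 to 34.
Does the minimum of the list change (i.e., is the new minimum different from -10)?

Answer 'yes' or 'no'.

Answer: yes

Derivation:
Old min = -10
Change: A[0] -10 -> 34
Changed element was the min; new min must be rechecked.
New min = 3; changed? yes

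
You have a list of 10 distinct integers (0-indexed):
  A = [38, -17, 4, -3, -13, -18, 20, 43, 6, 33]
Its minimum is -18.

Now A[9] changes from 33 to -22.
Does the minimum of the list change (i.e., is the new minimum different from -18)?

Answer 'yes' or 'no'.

Answer: yes

Derivation:
Old min = -18
Change: A[9] 33 -> -22
Changed element was NOT the min; min changes only if -22 < -18.
New min = -22; changed? yes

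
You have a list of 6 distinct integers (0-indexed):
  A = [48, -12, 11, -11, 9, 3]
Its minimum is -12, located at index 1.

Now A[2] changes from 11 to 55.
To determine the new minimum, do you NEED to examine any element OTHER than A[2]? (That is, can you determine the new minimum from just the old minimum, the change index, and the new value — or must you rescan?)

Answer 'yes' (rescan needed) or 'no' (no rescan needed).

Answer: no

Derivation:
Old min = -12 at index 1
Change at index 2: 11 -> 55
Index 2 was NOT the min. New min = min(-12, 55). No rescan of other elements needed.
Needs rescan: no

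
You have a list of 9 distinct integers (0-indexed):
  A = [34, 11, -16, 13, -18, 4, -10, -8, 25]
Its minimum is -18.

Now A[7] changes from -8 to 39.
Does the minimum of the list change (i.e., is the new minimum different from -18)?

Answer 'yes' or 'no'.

Old min = -18
Change: A[7] -8 -> 39
Changed element was NOT the min; min changes only if 39 < -18.
New min = -18; changed? no

Answer: no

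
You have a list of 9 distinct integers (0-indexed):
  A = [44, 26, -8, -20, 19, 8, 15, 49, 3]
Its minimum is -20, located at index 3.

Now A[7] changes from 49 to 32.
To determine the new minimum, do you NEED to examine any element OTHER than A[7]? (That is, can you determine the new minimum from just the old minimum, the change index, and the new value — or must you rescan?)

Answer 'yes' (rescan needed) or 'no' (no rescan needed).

Old min = -20 at index 3
Change at index 7: 49 -> 32
Index 7 was NOT the min. New min = min(-20, 32). No rescan of other elements needed.
Needs rescan: no

Answer: no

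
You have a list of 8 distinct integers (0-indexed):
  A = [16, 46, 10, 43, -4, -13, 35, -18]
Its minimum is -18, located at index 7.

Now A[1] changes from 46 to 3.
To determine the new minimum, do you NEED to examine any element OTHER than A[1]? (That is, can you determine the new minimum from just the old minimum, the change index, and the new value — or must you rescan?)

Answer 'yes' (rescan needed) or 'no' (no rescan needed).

Answer: no

Derivation:
Old min = -18 at index 7
Change at index 1: 46 -> 3
Index 1 was NOT the min. New min = min(-18, 3). No rescan of other elements needed.
Needs rescan: no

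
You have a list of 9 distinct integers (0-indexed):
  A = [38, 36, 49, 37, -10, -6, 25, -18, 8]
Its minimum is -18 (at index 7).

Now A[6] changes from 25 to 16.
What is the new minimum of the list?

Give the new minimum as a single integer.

Answer: -18

Derivation:
Old min = -18 (at index 7)
Change: A[6] 25 -> 16
Changed element was NOT the old min.
  New min = min(old_min, new_val) = min(-18, 16) = -18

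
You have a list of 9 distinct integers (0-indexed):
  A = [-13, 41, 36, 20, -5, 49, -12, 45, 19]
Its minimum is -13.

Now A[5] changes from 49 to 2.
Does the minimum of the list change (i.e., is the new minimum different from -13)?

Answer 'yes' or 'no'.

Old min = -13
Change: A[5] 49 -> 2
Changed element was NOT the min; min changes only if 2 < -13.
New min = -13; changed? no

Answer: no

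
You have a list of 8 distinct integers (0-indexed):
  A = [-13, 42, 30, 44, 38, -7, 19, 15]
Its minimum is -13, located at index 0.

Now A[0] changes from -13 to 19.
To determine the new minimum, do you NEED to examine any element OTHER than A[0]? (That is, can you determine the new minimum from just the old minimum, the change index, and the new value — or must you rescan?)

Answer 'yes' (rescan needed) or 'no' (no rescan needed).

Answer: yes

Derivation:
Old min = -13 at index 0
Change at index 0: -13 -> 19
Index 0 WAS the min and new value 19 > old min -13. Must rescan other elements to find the new min.
Needs rescan: yes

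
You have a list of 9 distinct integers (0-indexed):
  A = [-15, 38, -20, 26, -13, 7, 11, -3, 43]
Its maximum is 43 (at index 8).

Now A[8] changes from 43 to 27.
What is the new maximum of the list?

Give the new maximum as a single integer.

Answer: 38

Derivation:
Old max = 43 (at index 8)
Change: A[8] 43 -> 27
Changed element WAS the max -> may need rescan.
  Max of remaining elements: 38
  New max = max(27, 38) = 38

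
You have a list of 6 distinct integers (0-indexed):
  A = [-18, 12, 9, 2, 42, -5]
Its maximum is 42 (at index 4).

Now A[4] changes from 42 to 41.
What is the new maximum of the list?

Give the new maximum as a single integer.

Answer: 41

Derivation:
Old max = 42 (at index 4)
Change: A[4] 42 -> 41
Changed element WAS the max -> may need rescan.
  Max of remaining elements: 12
  New max = max(41, 12) = 41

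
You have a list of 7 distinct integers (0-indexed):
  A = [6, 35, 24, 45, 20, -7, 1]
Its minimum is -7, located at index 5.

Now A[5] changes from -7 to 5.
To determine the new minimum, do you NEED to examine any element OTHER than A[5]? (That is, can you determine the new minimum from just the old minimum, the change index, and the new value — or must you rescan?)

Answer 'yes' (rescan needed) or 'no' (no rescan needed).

Answer: yes

Derivation:
Old min = -7 at index 5
Change at index 5: -7 -> 5
Index 5 WAS the min and new value 5 > old min -7. Must rescan other elements to find the new min.
Needs rescan: yes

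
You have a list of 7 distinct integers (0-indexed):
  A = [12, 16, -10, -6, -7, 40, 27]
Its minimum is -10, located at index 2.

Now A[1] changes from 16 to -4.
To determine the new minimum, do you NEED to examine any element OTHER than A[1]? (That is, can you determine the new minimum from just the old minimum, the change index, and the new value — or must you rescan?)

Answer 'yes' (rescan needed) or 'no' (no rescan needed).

Old min = -10 at index 2
Change at index 1: 16 -> -4
Index 1 was NOT the min. New min = min(-10, -4). No rescan of other elements needed.
Needs rescan: no

Answer: no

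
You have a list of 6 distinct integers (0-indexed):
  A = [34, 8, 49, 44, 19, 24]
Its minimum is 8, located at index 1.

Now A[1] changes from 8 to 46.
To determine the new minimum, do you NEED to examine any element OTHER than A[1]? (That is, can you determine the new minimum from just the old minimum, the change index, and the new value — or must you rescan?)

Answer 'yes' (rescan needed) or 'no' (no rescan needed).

Old min = 8 at index 1
Change at index 1: 8 -> 46
Index 1 WAS the min and new value 46 > old min 8. Must rescan other elements to find the new min.
Needs rescan: yes

Answer: yes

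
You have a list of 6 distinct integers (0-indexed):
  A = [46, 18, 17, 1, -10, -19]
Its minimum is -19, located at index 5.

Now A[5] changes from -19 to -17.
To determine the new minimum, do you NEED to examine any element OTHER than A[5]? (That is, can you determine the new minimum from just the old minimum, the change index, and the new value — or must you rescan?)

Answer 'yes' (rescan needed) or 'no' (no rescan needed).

Old min = -19 at index 5
Change at index 5: -19 -> -17
Index 5 WAS the min and new value -17 > old min -19. Must rescan other elements to find the new min.
Needs rescan: yes

Answer: yes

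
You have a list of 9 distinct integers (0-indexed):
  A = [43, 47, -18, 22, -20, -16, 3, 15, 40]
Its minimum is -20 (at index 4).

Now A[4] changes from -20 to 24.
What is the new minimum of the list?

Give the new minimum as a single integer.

Answer: -18

Derivation:
Old min = -20 (at index 4)
Change: A[4] -20 -> 24
Changed element WAS the min. Need to check: is 24 still <= all others?
  Min of remaining elements: -18
  New min = min(24, -18) = -18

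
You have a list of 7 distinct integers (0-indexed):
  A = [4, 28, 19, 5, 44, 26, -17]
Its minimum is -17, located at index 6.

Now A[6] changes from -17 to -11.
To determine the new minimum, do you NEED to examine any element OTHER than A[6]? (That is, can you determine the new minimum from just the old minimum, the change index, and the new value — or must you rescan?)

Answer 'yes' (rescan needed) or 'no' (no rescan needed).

Answer: yes

Derivation:
Old min = -17 at index 6
Change at index 6: -17 -> -11
Index 6 WAS the min and new value -11 > old min -17. Must rescan other elements to find the new min.
Needs rescan: yes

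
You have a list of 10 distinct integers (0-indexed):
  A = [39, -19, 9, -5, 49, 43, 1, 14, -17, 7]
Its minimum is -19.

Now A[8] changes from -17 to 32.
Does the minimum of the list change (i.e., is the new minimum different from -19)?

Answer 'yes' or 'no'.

Answer: no

Derivation:
Old min = -19
Change: A[8] -17 -> 32
Changed element was NOT the min; min changes only if 32 < -19.
New min = -19; changed? no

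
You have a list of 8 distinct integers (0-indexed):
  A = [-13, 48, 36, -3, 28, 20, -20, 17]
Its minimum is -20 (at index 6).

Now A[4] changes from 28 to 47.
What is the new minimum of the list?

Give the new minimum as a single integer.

Old min = -20 (at index 6)
Change: A[4] 28 -> 47
Changed element was NOT the old min.
  New min = min(old_min, new_val) = min(-20, 47) = -20

Answer: -20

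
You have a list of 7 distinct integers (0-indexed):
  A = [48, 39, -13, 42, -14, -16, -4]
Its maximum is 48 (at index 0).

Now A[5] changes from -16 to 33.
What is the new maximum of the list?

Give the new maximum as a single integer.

Old max = 48 (at index 0)
Change: A[5] -16 -> 33
Changed element was NOT the old max.
  New max = max(old_max, new_val) = max(48, 33) = 48

Answer: 48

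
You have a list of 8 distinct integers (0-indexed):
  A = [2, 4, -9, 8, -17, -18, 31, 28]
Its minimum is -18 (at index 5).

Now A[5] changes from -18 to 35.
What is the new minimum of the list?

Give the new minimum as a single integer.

Answer: -17

Derivation:
Old min = -18 (at index 5)
Change: A[5] -18 -> 35
Changed element WAS the min. Need to check: is 35 still <= all others?
  Min of remaining elements: -17
  New min = min(35, -17) = -17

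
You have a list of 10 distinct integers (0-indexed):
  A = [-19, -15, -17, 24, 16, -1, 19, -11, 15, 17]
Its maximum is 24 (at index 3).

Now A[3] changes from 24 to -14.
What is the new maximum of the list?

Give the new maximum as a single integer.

Answer: 19

Derivation:
Old max = 24 (at index 3)
Change: A[3] 24 -> -14
Changed element WAS the max -> may need rescan.
  Max of remaining elements: 19
  New max = max(-14, 19) = 19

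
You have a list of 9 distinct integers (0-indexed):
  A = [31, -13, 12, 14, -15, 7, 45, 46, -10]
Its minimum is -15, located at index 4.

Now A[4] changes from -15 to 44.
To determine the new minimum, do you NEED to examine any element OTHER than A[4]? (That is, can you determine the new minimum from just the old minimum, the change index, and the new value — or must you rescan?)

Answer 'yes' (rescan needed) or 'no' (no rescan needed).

Answer: yes

Derivation:
Old min = -15 at index 4
Change at index 4: -15 -> 44
Index 4 WAS the min and new value 44 > old min -15. Must rescan other elements to find the new min.
Needs rescan: yes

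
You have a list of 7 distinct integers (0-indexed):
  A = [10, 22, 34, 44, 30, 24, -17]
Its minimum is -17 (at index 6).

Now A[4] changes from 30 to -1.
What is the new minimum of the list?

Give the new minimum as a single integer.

Old min = -17 (at index 6)
Change: A[4] 30 -> -1
Changed element was NOT the old min.
  New min = min(old_min, new_val) = min(-17, -1) = -17

Answer: -17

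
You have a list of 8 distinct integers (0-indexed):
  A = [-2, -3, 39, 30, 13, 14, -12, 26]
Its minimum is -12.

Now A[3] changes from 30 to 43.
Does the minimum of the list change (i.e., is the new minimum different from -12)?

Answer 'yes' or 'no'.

Answer: no

Derivation:
Old min = -12
Change: A[3] 30 -> 43
Changed element was NOT the min; min changes only if 43 < -12.
New min = -12; changed? no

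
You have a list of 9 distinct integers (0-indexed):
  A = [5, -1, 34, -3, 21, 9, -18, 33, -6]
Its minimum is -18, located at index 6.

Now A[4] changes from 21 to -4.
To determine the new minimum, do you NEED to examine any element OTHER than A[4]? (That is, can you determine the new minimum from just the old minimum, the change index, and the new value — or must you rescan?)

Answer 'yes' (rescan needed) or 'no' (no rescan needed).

Old min = -18 at index 6
Change at index 4: 21 -> -4
Index 4 was NOT the min. New min = min(-18, -4). No rescan of other elements needed.
Needs rescan: no

Answer: no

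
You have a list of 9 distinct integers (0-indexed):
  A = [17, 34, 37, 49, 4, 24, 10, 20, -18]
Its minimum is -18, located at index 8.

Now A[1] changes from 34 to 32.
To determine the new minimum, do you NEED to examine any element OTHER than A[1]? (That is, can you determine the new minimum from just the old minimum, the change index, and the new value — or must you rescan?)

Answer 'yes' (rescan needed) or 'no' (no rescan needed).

Answer: no

Derivation:
Old min = -18 at index 8
Change at index 1: 34 -> 32
Index 1 was NOT the min. New min = min(-18, 32). No rescan of other elements needed.
Needs rescan: no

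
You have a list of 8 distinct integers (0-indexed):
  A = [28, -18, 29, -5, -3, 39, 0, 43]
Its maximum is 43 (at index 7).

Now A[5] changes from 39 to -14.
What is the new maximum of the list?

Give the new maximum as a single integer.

Answer: 43

Derivation:
Old max = 43 (at index 7)
Change: A[5] 39 -> -14
Changed element was NOT the old max.
  New max = max(old_max, new_val) = max(43, -14) = 43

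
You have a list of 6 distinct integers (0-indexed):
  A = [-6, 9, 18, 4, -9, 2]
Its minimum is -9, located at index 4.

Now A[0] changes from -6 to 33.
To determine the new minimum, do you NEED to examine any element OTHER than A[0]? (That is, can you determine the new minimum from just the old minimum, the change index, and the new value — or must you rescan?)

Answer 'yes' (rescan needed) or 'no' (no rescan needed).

Old min = -9 at index 4
Change at index 0: -6 -> 33
Index 0 was NOT the min. New min = min(-9, 33). No rescan of other elements needed.
Needs rescan: no

Answer: no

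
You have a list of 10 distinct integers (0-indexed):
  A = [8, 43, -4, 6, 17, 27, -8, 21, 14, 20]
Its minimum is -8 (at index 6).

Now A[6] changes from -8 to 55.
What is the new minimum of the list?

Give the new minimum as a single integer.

Old min = -8 (at index 6)
Change: A[6] -8 -> 55
Changed element WAS the min. Need to check: is 55 still <= all others?
  Min of remaining elements: -4
  New min = min(55, -4) = -4

Answer: -4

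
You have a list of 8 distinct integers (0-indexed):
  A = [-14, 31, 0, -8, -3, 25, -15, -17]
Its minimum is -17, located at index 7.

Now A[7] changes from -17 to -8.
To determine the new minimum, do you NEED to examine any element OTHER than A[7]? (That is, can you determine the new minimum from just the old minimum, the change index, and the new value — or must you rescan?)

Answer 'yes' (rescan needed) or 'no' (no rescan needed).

Old min = -17 at index 7
Change at index 7: -17 -> -8
Index 7 WAS the min and new value -8 > old min -17. Must rescan other elements to find the new min.
Needs rescan: yes

Answer: yes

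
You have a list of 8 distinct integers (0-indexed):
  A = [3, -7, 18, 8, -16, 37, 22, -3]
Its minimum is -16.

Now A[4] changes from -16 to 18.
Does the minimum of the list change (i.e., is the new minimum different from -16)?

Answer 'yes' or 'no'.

Answer: yes

Derivation:
Old min = -16
Change: A[4] -16 -> 18
Changed element was the min; new min must be rechecked.
New min = -7; changed? yes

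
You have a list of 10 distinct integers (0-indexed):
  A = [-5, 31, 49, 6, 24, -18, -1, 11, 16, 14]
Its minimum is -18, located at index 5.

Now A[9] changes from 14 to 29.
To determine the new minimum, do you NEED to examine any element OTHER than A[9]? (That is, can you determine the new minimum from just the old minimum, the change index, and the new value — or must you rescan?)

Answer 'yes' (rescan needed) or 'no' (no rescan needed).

Answer: no

Derivation:
Old min = -18 at index 5
Change at index 9: 14 -> 29
Index 9 was NOT the min. New min = min(-18, 29). No rescan of other elements needed.
Needs rescan: no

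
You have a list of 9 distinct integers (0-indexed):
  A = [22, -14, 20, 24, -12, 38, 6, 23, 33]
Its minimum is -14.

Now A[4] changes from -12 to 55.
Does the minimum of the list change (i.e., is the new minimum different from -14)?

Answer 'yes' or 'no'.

Answer: no

Derivation:
Old min = -14
Change: A[4] -12 -> 55
Changed element was NOT the min; min changes only if 55 < -14.
New min = -14; changed? no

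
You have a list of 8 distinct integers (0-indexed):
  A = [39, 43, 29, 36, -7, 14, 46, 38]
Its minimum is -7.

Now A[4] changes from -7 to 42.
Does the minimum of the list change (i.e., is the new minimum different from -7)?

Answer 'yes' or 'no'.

Old min = -7
Change: A[4] -7 -> 42
Changed element was the min; new min must be rechecked.
New min = 14; changed? yes

Answer: yes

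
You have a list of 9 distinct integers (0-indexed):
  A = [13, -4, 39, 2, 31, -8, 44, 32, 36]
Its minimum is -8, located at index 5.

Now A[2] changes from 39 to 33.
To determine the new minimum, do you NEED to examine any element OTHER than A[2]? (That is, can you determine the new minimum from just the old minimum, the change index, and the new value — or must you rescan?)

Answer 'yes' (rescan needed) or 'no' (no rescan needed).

Answer: no

Derivation:
Old min = -8 at index 5
Change at index 2: 39 -> 33
Index 2 was NOT the min. New min = min(-8, 33). No rescan of other elements needed.
Needs rescan: no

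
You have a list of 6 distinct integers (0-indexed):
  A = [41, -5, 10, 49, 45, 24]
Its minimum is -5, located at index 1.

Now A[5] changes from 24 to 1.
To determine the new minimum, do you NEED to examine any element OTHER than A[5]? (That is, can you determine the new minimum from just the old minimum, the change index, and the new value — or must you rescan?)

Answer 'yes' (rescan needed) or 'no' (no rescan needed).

Old min = -5 at index 1
Change at index 5: 24 -> 1
Index 5 was NOT the min. New min = min(-5, 1). No rescan of other elements needed.
Needs rescan: no

Answer: no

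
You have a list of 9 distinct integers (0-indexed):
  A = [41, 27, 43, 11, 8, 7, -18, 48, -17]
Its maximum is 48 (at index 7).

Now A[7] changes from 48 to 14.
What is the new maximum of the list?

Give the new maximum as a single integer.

Old max = 48 (at index 7)
Change: A[7] 48 -> 14
Changed element WAS the max -> may need rescan.
  Max of remaining elements: 43
  New max = max(14, 43) = 43

Answer: 43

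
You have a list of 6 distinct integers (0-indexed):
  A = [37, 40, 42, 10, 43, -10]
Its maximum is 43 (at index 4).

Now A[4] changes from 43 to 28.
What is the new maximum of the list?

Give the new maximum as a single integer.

Old max = 43 (at index 4)
Change: A[4] 43 -> 28
Changed element WAS the max -> may need rescan.
  Max of remaining elements: 42
  New max = max(28, 42) = 42

Answer: 42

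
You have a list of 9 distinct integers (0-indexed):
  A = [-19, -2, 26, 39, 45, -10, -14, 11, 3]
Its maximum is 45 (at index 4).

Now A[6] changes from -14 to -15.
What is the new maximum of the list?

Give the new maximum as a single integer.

Old max = 45 (at index 4)
Change: A[6] -14 -> -15
Changed element was NOT the old max.
  New max = max(old_max, new_val) = max(45, -15) = 45

Answer: 45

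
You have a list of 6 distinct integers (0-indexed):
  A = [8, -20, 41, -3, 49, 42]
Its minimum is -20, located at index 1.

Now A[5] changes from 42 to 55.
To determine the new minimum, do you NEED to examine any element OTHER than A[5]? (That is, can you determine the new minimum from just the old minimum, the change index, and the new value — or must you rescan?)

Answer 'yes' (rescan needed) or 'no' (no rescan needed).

Answer: no

Derivation:
Old min = -20 at index 1
Change at index 5: 42 -> 55
Index 5 was NOT the min. New min = min(-20, 55). No rescan of other elements needed.
Needs rescan: no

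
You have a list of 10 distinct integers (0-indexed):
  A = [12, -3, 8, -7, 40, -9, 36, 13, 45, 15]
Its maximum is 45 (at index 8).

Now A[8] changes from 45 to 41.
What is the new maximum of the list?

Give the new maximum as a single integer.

Answer: 41

Derivation:
Old max = 45 (at index 8)
Change: A[8] 45 -> 41
Changed element WAS the max -> may need rescan.
  Max of remaining elements: 40
  New max = max(41, 40) = 41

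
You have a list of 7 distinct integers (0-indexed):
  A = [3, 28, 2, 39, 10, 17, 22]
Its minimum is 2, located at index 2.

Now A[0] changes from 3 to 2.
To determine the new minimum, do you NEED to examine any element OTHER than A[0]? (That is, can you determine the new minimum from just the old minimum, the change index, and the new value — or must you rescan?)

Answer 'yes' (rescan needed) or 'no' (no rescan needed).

Answer: no

Derivation:
Old min = 2 at index 2
Change at index 0: 3 -> 2
Index 0 was NOT the min. New min = min(2, 2). No rescan of other elements needed.
Needs rescan: no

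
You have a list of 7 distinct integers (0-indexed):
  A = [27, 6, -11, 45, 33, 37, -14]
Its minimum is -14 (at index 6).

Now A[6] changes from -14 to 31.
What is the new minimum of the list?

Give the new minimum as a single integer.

Answer: -11

Derivation:
Old min = -14 (at index 6)
Change: A[6] -14 -> 31
Changed element WAS the min. Need to check: is 31 still <= all others?
  Min of remaining elements: -11
  New min = min(31, -11) = -11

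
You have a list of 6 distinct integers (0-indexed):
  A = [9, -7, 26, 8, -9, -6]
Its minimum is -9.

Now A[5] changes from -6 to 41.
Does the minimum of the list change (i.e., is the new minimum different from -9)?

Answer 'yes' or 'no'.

Old min = -9
Change: A[5] -6 -> 41
Changed element was NOT the min; min changes only if 41 < -9.
New min = -9; changed? no

Answer: no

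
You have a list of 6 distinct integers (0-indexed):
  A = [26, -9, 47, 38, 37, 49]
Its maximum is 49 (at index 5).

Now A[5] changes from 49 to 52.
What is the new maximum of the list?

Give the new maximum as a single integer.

Old max = 49 (at index 5)
Change: A[5] 49 -> 52
Changed element WAS the max -> may need rescan.
  Max of remaining elements: 47
  New max = max(52, 47) = 52

Answer: 52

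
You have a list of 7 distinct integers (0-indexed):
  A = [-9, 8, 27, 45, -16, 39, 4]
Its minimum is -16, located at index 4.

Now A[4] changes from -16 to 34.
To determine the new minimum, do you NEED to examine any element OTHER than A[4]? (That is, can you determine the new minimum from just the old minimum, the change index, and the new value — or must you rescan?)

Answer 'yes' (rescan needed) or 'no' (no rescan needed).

Answer: yes

Derivation:
Old min = -16 at index 4
Change at index 4: -16 -> 34
Index 4 WAS the min and new value 34 > old min -16. Must rescan other elements to find the new min.
Needs rescan: yes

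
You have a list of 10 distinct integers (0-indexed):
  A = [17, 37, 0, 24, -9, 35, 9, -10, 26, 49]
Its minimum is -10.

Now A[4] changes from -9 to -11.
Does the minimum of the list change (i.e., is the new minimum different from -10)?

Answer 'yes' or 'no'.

Old min = -10
Change: A[4] -9 -> -11
Changed element was NOT the min; min changes only if -11 < -10.
New min = -11; changed? yes

Answer: yes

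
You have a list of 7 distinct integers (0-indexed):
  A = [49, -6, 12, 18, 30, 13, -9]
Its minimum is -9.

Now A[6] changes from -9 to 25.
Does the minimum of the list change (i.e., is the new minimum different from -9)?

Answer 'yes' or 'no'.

Old min = -9
Change: A[6] -9 -> 25
Changed element was the min; new min must be rechecked.
New min = -6; changed? yes

Answer: yes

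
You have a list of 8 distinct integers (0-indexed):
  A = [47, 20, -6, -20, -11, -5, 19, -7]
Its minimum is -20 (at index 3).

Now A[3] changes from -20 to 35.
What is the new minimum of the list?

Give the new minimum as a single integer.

Old min = -20 (at index 3)
Change: A[3] -20 -> 35
Changed element WAS the min. Need to check: is 35 still <= all others?
  Min of remaining elements: -11
  New min = min(35, -11) = -11

Answer: -11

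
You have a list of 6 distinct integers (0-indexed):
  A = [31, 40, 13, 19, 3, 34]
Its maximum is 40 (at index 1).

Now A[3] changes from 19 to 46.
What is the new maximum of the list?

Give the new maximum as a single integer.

Old max = 40 (at index 1)
Change: A[3] 19 -> 46
Changed element was NOT the old max.
  New max = max(old_max, new_val) = max(40, 46) = 46

Answer: 46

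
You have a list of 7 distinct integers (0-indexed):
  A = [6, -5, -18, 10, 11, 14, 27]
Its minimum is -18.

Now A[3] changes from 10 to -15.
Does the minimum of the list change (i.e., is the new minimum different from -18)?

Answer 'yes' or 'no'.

Answer: no

Derivation:
Old min = -18
Change: A[3] 10 -> -15
Changed element was NOT the min; min changes only if -15 < -18.
New min = -18; changed? no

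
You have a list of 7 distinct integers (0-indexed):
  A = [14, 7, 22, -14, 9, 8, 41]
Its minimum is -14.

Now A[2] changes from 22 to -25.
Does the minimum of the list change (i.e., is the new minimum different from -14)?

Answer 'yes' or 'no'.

Old min = -14
Change: A[2] 22 -> -25
Changed element was NOT the min; min changes only if -25 < -14.
New min = -25; changed? yes

Answer: yes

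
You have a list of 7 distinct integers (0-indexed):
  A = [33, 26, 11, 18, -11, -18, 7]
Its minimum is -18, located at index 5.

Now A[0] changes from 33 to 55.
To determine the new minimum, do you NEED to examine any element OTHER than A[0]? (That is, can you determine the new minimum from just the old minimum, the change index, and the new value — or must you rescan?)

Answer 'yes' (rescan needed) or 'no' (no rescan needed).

Old min = -18 at index 5
Change at index 0: 33 -> 55
Index 0 was NOT the min. New min = min(-18, 55). No rescan of other elements needed.
Needs rescan: no

Answer: no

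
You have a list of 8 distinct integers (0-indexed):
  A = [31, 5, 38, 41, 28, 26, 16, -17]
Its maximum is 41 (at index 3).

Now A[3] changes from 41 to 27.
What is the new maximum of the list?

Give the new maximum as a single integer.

Answer: 38

Derivation:
Old max = 41 (at index 3)
Change: A[3] 41 -> 27
Changed element WAS the max -> may need rescan.
  Max of remaining elements: 38
  New max = max(27, 38) = 38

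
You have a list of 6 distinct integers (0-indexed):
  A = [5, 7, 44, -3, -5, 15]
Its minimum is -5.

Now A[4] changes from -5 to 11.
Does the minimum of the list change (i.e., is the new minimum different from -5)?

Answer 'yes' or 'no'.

Answer: yes

Derivation:
Old min = -5
Change: A[4] -5 -> 11
Changed element was the min; new min must be rechecked.
New min = -3; changed? yes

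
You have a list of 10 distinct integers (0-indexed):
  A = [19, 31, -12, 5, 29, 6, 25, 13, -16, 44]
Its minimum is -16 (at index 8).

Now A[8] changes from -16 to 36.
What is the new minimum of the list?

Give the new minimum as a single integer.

Answer: -12

Derivation:
Old min = -16 (at index 8)
Change: A[8] -16 -> 36
Changed element WAS the min. Need to check: is 36 still <= all others?
  Min of remaining elements: -12
  New min = min(36, -12) = -12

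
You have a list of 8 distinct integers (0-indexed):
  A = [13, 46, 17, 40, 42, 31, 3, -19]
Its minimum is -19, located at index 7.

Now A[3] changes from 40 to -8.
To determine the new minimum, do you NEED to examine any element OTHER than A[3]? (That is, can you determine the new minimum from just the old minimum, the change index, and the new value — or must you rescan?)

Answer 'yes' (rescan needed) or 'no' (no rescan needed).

Old min = -19 at index 7
Change at index 3: 40 -> -8
Index 3 was NOT the min. New min = min(-19, -8). No rescan of other elements needed.
Needs rescan: no

Answer: no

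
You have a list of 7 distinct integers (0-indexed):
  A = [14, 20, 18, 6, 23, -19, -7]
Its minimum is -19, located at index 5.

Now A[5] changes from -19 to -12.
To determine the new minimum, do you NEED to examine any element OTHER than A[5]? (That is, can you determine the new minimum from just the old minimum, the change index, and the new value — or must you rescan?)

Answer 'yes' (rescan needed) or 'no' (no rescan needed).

Old min = -19 at index 5
Change at index 5: -19 -> -12
Index 5 WAS the min and new value -12 > old min -19. Must rescan other elements to find the new min.
Needs rescan: yes

Answer: yes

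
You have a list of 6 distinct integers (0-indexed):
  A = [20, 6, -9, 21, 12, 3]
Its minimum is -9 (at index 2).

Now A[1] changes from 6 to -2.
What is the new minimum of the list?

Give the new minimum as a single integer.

Old min = -9 (at index 2)
Change: A[1] 6 -> -2
Changed element was NOT the old min.
  New min = min(old_min, new_val) = min(-9, -2) = -9

Answer: -9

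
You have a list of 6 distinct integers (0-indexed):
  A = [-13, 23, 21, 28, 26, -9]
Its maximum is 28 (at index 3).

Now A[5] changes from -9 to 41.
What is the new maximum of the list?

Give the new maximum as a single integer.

Answer: 41

Derivation:
Old max = 28 (at index 3)
Change: A[5] -9 -> 41
Changed element was NOT the old max.
  New max = max(old_max, new_val) = max(28, 41) = 41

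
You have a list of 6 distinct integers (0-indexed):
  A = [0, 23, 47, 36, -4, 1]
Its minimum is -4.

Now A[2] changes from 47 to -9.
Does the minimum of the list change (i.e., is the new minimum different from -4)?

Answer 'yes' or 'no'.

Answer: yes

Derivation:
Old min = -4
Change: A[2] 47 -> -9
Changed element was NOT the min; min changes only if -9 < -4.
New min = -9; changed? yes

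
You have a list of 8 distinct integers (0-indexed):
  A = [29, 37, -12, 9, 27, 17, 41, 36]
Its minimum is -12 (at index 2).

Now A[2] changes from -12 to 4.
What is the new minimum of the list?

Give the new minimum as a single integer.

Answer: 4

Derivation:
Old min = -12 (at index 2)
Change: A[2] -12 -> 4
Changed element WAS the min. Need to check: is 4 still <= all others?
  Min of remaining elements: 9
  New min = min(4, 9) = 4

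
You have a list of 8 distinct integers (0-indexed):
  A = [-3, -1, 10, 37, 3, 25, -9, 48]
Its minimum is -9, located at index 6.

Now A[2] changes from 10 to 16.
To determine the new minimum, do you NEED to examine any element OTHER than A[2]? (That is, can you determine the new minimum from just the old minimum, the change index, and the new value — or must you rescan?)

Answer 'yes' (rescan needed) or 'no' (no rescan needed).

Old min = -9 at index 6
Change at index 2: 10 -> 16
Index 2 was NOT the min. New min = min(-9, 16). No rescan of other elements needed.
Needs rescan: no

Answer: no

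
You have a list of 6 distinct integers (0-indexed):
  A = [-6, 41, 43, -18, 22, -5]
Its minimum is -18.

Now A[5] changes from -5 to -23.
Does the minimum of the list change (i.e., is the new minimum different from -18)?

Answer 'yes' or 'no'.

Answer: yes

Derivation:
Old min = -18
Change: A[5] -5 -> -23
Changed element was NOT the min; min changes only if -23 < -18.
New min = -23; changed? yes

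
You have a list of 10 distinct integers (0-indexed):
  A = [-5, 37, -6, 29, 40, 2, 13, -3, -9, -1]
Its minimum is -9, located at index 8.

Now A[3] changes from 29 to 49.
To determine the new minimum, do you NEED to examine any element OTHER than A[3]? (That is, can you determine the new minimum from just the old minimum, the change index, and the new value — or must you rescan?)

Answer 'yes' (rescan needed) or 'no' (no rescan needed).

Old min = -9 at index 8
Change at index 3: 29 -> 49
Index 3 was NOT the min. New min = min(-9, 49). No rescan of other elements needed.
Needs rescan: no

Answer: no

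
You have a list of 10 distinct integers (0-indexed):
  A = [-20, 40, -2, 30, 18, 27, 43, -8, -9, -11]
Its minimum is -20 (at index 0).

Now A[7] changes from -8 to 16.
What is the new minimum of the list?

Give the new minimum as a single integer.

Answer: -20

Derivation:
Old min = -20 (at index 0)
Change: A[7] -8 -> 16
Changed element was NOT the old min.
  New min = min(old_min, new_val) = min(-20, 16) = -20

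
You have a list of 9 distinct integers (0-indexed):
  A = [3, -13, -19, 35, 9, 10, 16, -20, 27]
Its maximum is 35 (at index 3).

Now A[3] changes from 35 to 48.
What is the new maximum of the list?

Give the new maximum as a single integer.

Answer: 48

Derivation:
Old max = 35 (at index 3)
Change: A[3] 35 -> 48
Changed element WAS the max -> may need rescan.
  Max of remaining elements: 27
  New max = max(48, 27) = 48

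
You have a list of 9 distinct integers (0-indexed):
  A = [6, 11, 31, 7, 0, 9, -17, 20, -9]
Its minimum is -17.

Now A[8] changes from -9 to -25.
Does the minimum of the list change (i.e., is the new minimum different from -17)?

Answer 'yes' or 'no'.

Old min = -17
Change: A[8] -9 -> -25
Changed element was NOT the min; min changes only if -25 < -17.
New min = -25; changed? yes

Answer: yes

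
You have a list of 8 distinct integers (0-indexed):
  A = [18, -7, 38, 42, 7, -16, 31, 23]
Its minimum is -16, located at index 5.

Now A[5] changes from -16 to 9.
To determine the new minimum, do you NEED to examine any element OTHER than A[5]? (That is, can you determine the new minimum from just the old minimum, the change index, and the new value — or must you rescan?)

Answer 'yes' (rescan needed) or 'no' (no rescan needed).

Answer: yes

Derivation:
Old min = -16 at index 5
Change at index 5: -16 -> 9
Index 5 WAS the min and new value 9 > old min -16. Must rescan other elements to find the new min.
Needs rescan: yes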